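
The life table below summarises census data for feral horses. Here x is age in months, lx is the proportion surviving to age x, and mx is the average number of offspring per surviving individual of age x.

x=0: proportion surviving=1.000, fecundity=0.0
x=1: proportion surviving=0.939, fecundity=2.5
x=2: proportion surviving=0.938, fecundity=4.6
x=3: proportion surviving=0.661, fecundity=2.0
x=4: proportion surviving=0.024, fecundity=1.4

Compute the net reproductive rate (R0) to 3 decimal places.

lx·mx by age: 0, 2.3475, 4.3148, 1.322, 0.0336
R0 = Σ lx·mx = 8.0179 → 8.018

8.018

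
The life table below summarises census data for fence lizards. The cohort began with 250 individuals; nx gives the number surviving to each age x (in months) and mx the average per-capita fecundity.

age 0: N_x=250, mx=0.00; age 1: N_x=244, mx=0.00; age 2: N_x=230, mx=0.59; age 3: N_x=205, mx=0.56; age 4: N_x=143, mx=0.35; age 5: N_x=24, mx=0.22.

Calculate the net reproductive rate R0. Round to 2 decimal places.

1.22

lx = nx/n0 = nx/250: 1, 0.976, 0.92, 0.82, 0.572, 0.096
lx·mx by age: 0, 0, 0.5428, 0.4592, 0.2002, 0.02112
R0 = Σ lx·mx = 1.22332 → 1.22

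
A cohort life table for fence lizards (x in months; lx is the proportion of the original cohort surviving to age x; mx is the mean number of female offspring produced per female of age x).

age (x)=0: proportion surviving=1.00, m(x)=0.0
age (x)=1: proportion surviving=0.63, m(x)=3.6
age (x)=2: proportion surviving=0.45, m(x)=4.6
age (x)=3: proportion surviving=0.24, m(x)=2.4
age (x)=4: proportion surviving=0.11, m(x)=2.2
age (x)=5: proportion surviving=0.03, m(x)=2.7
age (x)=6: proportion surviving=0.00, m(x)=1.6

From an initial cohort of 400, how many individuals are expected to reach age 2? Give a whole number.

Expected survivors = N0 · l_2 = 400 × 0.45 = 180 → 180

180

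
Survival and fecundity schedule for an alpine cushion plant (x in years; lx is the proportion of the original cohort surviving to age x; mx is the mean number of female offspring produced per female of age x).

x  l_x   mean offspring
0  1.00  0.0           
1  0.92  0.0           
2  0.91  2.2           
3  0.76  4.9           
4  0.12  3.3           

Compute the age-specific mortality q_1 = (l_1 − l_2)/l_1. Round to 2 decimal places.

0.01

q_1 = (l_1 − l_2) / l_1 = (0.92 − 0.91) / 0.92
     = 0.01 / 0.92 = 0.01087… → 0.01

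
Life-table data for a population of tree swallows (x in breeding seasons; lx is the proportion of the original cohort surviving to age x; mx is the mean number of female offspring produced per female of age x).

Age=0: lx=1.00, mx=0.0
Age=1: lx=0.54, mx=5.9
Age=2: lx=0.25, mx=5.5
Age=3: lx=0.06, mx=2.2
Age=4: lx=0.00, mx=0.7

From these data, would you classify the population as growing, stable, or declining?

R0 = Σ lx·mx = 0 + 3.186 + 1.375 + 0.132 + 0 = 4.693
R0 > 1, so the population is growing.

growing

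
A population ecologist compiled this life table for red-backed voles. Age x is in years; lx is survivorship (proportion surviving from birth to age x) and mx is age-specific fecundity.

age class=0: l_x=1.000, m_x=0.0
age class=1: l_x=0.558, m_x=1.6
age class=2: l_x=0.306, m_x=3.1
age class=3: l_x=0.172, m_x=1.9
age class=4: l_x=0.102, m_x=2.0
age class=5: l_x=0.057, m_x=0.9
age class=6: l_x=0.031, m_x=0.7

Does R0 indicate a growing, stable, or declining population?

R0 = Σ lx·mx = 0 + 0.8928 + 0.9486 + 0.3268 + 0.204 + 0.0513 + 0.0217 = 2.4452
R0 > 1, so the population is growing.

growing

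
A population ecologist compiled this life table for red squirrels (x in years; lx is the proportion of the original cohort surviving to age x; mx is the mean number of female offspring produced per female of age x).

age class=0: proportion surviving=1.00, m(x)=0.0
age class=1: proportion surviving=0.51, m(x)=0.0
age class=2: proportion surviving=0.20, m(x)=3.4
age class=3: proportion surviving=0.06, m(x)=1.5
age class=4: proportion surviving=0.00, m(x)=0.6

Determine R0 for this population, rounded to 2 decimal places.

lx·mx by age: 0, 0, 0.68, 0.09, 0
R0 = Σ lx·mx = 0.77 → 0.77

0.77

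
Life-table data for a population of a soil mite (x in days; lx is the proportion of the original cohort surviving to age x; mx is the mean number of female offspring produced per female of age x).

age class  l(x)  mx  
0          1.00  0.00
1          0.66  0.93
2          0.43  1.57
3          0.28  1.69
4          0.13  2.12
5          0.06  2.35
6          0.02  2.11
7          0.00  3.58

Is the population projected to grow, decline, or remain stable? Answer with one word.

R0 = Σ lx·mx = 0 + 0.6138 + 0.6751 + 0.4732 + 0.2756 + 0.141 + 0.0422 + 0 = 2.2209
R0 > 1, so the population is growing.

growing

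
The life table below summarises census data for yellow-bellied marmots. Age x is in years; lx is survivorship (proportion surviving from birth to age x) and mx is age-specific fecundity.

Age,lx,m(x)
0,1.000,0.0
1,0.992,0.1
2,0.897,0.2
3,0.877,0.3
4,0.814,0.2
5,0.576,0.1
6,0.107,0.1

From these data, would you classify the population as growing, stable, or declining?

declining

R0 = Σ lx·mx = 0 + 0.0992 + 0.1794 + 0.2631 + 0.1628 + 0.0576 + 0.0107 = 0.7728
R0 < 1, so the population is declining.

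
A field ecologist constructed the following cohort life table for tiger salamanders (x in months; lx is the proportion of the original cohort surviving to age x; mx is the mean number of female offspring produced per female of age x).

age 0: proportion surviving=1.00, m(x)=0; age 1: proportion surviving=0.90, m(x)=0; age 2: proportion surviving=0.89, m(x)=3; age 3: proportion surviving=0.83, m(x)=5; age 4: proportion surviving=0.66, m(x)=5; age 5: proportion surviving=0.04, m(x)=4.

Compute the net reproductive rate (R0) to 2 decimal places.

lx·mx by age: 0, 0, 2.67, 4.15, 3.3, 0.16
R0 = Σ lx·mx = 10.28 → 10.28

10.28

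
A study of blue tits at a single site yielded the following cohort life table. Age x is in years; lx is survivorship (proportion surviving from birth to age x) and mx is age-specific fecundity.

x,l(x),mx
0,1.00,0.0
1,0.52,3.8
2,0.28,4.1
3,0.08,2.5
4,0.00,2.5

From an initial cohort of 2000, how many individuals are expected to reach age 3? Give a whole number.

Expected survivors = N0 · l_3 = 2000 × 0.08 = 160 → 160

160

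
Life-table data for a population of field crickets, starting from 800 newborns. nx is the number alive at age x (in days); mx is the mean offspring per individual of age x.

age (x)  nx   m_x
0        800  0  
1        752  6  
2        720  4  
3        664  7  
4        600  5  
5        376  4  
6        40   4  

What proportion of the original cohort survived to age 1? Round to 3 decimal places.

l_1 = n_1/n_0 = 752/800 = 0.94 → 0.940

0.940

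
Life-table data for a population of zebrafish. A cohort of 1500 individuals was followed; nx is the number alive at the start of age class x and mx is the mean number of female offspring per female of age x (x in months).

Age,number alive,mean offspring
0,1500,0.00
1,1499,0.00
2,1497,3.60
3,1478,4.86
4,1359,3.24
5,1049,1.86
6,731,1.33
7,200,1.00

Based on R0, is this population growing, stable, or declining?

growing

lx = nx/n0 = nx/1500: 1, 0.99933…, 0.998, 0.98533…, 0.906, 0.69933…, 0.48733…, 0.13333…
R0 = Σ lx·mx = 0 + 0 + 3.5928 + 4.78872… + 2.93544 + 1.30076… + 0.648153… + 0.133333… = 13.399207…
R0 > 1, so the population is growing.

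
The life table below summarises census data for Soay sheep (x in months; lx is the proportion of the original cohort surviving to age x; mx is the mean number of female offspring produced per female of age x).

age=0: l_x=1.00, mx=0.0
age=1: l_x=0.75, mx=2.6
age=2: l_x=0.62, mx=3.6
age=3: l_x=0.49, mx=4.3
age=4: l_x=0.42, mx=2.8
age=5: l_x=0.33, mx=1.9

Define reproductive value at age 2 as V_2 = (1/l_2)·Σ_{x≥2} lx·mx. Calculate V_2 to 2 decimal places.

9.91

lx·mx for x ≥ 2: 2.232, 2.107, 1.176, 0.627 → sum = 6.142
V_2 = 6.142 / l_2 = 6.142 / 0.62 = 9.906452… → 9.91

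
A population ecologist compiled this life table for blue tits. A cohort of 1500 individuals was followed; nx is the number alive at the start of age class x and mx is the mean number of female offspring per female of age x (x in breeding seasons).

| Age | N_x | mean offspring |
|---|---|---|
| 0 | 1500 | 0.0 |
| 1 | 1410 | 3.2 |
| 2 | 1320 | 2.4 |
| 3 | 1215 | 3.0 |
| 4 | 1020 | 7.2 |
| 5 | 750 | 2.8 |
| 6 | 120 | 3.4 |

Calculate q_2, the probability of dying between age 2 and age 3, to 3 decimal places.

lx = nx/n0 = nx/1500: 1, 0.94, 0.88, 0.81, 0.68, 0.5, 0.08
q_2 = (l_2 − l_3) / l_2 = (0.88 − 0.81) / 0.88
     = 0.07 / 0.88 = 0.079545… → 0.080

0.080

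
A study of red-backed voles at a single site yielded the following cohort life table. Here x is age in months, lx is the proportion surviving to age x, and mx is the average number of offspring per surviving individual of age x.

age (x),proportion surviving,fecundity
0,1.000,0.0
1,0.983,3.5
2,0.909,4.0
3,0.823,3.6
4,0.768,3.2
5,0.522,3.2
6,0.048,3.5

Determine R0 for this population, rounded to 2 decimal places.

14.34

lx·mx by age: 0, 3.4405, 3.636, 2.9628, 2.4576, 1.6704, 0.168
R0 = Σ lx·mx = 14.3353 → 14.34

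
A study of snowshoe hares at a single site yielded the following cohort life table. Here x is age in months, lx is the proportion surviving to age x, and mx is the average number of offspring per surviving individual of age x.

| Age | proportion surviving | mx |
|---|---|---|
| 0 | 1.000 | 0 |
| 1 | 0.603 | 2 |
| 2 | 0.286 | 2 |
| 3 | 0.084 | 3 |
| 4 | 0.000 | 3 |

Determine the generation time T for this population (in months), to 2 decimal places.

1.53

lx·mx: 0, 1.206, 0.572, 0.252, 0 → R0 = 2.03
x·lx·mx: 0, 1.206, 1.144, 0.756, 0 → Σ = 3.106
T = 3.106 / 2.03 = 1.530049… → 1.53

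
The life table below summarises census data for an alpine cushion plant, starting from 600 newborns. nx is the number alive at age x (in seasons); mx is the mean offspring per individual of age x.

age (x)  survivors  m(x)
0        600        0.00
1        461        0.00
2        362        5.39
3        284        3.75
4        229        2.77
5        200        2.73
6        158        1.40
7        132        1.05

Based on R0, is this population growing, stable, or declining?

lx = nx/n0 = nx/600: 1, 0.76833…, 0.60333…, 0.47333…, 0.38167…, 0.33333…, 0.26333…, 0.22
R0 = Σ lx·mx = 0 + 0 + 3.251967… + 1.775… + 1.057217… + 0.91… + 0.368667… + 0.231 = 7.59385…
R0 > 1, so the population is growing.

growing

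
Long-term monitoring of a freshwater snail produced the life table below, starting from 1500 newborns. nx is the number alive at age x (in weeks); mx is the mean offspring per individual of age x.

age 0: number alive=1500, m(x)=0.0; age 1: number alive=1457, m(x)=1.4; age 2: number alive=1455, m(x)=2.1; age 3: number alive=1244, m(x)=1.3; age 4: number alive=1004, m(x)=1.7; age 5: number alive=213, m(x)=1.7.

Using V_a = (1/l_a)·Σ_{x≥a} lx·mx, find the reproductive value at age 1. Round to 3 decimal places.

lx = nx/n0 = nx/1500: 1, 0.97133…, 0.97, 0.82933…, 0.66933…, 0.142
lx·mx for x ≥ 1: 1.359867…, 2.037, 1.078133…, 1.137867…, 0.2414 → sum = 5.854267…
V_1 = 5.854267… / l_1 = 5.854267… / 0.971333… = 6.027042… → 6.027

6.027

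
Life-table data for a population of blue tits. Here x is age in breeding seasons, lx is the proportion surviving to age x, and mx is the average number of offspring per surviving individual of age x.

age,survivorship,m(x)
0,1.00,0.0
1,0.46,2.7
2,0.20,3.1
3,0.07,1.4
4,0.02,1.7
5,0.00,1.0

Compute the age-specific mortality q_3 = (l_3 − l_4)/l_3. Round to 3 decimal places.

q_3 = (l_3 − l_4) / l_3 = (0.07 − 0.02) / 0.07
     = 0.05 / 0.07 = 0.714286… → 0.714

0.714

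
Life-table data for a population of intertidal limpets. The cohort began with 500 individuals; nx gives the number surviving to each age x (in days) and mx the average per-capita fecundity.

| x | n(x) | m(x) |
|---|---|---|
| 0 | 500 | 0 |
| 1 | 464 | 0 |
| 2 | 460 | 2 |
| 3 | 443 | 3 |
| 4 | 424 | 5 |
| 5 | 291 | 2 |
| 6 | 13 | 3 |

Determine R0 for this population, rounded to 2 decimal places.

9.98

lx = nx/n0 = nx/500: 1, 0.928, 0.92, 0.886, 0.848, 0.582, 0.026
lx·mx by age: 0, 0, 1.84, 2.658, 4.24, 1.164, 0.078
R0 = Σ lx·mx = 9.98 → 9.98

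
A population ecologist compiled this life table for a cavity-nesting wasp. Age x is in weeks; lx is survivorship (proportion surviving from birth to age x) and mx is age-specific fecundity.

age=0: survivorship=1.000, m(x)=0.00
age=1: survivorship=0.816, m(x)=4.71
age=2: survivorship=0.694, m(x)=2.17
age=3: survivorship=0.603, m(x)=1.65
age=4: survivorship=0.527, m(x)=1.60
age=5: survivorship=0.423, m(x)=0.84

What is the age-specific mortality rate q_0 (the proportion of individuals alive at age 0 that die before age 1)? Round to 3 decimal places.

q_0 = (l_0 − l_1) / l_0 = (1 − 0.816) / 1
     = 0.184 / 1 = 0.184 → 0.184

0.184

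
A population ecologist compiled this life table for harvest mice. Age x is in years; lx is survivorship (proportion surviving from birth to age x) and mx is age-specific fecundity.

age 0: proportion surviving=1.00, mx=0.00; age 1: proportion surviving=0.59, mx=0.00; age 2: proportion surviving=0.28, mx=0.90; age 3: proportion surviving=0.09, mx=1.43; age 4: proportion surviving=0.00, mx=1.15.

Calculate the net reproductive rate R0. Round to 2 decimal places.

lx·mx by age: 0, 0, 0.252, 0.1287, 0
R0 = Σ lx·mx = 0.3807 → 0.38

0.38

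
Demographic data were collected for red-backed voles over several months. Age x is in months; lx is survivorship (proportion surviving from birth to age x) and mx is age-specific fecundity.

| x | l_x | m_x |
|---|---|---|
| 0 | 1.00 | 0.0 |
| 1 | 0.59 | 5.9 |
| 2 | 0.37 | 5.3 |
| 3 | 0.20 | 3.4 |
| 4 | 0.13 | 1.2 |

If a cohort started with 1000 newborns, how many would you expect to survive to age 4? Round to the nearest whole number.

Expected survivors = N0 · l_4 = 1000 × 0.13 = 130 → 130

130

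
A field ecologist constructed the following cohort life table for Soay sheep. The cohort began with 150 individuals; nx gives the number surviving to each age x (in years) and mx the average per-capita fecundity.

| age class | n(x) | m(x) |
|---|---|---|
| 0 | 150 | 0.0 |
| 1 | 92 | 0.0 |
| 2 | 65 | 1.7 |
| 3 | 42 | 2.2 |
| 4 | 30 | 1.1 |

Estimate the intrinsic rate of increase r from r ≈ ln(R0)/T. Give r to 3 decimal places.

lx = nx/n0 = nx/150: 1, 0.61333…, 0.43333…, 0.28, 0.2
R0 = Σ lx·mx = 0 + 0 + 0.73667… + 0.616 + 0.22 = 1.572667…
Σ x·lx·mx = 4.201333…; T = 4.201333…/1.572667… = 2.67147…
r ≈ ln(R0)/T = ln(1.572667…)/2.67147… = 0.16948… → 0.169

0.169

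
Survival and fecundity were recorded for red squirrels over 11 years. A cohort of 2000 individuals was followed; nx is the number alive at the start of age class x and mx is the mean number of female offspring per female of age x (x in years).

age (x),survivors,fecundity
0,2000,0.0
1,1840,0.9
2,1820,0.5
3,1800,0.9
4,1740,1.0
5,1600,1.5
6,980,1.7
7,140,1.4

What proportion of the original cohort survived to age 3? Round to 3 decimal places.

0.900

l_3 = n_3/n_0 = 1800/2000 = 0.9 → 0.900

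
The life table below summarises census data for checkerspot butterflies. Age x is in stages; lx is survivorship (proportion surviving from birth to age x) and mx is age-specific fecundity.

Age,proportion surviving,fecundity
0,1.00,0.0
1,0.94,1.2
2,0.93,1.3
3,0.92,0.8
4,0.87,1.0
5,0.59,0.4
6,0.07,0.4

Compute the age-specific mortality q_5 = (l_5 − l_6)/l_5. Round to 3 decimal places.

0.881

q_5 = (l_5 − l_6) / l_5 = (0.59 − 0.07) / 0.59
     = 0.52 / 0.59 = 0.881356… → 0.881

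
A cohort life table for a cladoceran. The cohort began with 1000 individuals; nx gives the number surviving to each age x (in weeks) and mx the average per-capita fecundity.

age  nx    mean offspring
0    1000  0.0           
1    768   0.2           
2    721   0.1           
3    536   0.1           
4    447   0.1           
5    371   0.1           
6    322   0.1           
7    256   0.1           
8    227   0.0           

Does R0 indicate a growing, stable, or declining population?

declining

lx = nx/n0 = nx/1000: 1, 0.768, 0.721, 0.536, 0.447, 0.371, 0.322, 0.256, 0.227
R0 = Σ lx·mx = 0 + 0.1536 + 0.0721 + 0.0536 + 0.0447 + 0.0371 + 0.0322 + 0.0256 + 0 = 0.4189
R0 < 1, so the population is declining.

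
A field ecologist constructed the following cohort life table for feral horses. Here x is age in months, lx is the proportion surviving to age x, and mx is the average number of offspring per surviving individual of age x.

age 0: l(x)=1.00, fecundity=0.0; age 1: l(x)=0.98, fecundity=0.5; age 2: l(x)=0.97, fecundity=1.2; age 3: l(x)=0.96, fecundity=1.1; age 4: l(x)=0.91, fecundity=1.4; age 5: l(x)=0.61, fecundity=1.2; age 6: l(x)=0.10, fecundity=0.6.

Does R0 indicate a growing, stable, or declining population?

growing

R0 = Σ lx·mx = 0 + 0.49 + 1.164 + 1.056 + 1.274 + 0.732 + 0.06 = 4.776
R0 > 1, so the population is growing.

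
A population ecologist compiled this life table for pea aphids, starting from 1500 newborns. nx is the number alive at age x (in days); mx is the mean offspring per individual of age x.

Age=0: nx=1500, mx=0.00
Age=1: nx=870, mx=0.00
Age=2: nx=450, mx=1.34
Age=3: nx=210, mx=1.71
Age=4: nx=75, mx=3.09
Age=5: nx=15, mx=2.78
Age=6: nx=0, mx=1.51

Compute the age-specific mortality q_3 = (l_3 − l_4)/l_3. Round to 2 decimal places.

lx = nx/n0 = nx/1500: 1, 0.58, 0.3, 0.14, 0.05, 0.01, 0
q_3 = (l_3 − l_4) / l_3 = (0.14 − 0.05) / 0.14
     = 0.09 / 0.14 = 0.642857… → 0.64

0.64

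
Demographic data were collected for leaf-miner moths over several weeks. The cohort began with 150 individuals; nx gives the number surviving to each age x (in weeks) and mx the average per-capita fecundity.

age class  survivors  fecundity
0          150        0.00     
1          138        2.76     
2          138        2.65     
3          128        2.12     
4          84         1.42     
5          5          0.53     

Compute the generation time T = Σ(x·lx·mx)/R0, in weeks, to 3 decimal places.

2.120

lx = nx/n0 = nx/150: 1, 0.92, 0.92, 0.85333…, 0.56, 0.03333…
lx·mx: 0, 2.5392, 2.438, 1.809067…, 0.7952, 0.017667… → R0 = 7.599133…
x·lx·mx: 0, 2.5392, 4.876, 5.4272…, 3.1808, 0.088333… → Σ = 16.111533…
T = 16.111533… / 7.599133… = 2.12018… → 2.120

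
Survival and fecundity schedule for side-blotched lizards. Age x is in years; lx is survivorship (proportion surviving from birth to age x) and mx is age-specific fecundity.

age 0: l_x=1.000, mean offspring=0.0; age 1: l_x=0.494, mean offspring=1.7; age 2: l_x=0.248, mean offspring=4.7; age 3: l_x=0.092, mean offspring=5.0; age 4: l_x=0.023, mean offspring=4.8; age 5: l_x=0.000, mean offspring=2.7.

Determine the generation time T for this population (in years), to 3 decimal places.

1.938

lx·mx: 0, 0.8398, 1.1656, 0.46, 0.1104, 0 → R0 = 2.5758
x·lx·mx: 0, 0.8398, 2.3312, 1.38, 0.4416, 0 → Σ = 4.9926
T = 4.9926 / 2.5758 = 1.938272… → 1.938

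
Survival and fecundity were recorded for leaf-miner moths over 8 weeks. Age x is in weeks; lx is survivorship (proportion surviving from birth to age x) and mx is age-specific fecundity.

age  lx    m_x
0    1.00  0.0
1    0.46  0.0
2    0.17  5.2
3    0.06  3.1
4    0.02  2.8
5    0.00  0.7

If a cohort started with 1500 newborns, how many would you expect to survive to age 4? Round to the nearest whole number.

Expected survivors = N0 · l_4 = 1500 × 0.02 = 30 → 30

30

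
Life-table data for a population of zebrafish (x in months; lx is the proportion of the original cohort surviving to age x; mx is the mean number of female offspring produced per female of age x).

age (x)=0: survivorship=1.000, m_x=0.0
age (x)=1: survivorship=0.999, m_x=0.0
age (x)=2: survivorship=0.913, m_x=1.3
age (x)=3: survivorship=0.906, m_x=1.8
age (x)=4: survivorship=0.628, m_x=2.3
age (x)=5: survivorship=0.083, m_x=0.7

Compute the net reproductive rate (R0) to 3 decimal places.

lx·mx by age: 0, 0, 1.1869, 1.6308, 1.4444, 0.0581
R0 = Σ lx·mx = 4.3202 → 4.320

4.320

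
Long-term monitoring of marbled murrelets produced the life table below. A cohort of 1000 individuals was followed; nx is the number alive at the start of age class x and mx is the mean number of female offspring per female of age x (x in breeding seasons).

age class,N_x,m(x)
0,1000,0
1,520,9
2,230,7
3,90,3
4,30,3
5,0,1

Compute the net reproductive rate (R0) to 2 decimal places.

6.65

lx = nx/n0 = nx/1000: 1, 0.52, 0.23, 0.09, 0.03, 0
lx·mx by age: 0, 4.68, 1.61, 0.27, 0.09, 0
R0 = Σ lx·mx = 6.65 → 6.65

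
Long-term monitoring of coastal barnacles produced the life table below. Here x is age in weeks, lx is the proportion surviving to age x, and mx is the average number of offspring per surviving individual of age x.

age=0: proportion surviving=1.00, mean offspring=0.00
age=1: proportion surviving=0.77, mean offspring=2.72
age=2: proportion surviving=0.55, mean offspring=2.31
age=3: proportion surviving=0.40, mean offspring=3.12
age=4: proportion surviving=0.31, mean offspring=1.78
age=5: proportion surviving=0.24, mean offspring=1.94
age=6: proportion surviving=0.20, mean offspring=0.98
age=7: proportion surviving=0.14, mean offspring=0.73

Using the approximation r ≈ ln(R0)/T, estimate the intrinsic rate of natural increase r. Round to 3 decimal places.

R0 = Σ lx·mx = 0 + 2.0944 + 1.2705 + 1.248 + 0.5518 + 0.4656 + 0.196 + 0.1022 = 5.9285
Σ x·lx·mx = 14.806; T = 14.806/5.9285 = 2.49743…
r ≈ ln(R0)/T = ln(5.9285)/2.49743… = 0.71264… → 0.713

0.713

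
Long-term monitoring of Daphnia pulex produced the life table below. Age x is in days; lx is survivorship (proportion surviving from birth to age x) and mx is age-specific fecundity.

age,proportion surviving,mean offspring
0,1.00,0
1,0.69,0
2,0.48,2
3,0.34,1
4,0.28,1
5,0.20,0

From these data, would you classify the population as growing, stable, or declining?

growing

R0 = Σ lx·mx = 0 + 0 + 0.96 + 0.34 + 0.28 + 0 = 1.58
R0 > 1, so the population is growing.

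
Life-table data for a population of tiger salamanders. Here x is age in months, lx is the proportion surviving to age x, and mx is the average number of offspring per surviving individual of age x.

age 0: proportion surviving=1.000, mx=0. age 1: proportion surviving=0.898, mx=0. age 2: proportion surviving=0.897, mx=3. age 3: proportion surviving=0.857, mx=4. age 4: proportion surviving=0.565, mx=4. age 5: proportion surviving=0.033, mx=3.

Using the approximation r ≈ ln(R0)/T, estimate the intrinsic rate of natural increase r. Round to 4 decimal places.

0.7191

R0 = Σ lx·mx = 0 + 0 + 2.691 + 3.428 + 2.26 + 0.099 = 8.478
Σ x·lx·mx = 25.201; T = 25.201/8.478 = 2.97252…
r ≈ ln(R0)/T = ln(8.478)/2.97252… = 0.719079… → 0.7191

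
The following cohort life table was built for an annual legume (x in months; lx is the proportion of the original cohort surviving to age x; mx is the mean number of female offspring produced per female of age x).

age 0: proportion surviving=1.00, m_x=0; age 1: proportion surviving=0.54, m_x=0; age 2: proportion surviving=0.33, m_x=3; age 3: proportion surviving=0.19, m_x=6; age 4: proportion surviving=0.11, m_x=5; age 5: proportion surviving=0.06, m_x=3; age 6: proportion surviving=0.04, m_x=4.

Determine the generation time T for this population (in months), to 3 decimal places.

3.132

lx·mx: 0, 0, 0.99, 1.14, 0.55, 0.18, 0.16 → R0 = 3.02
x·lx·mx: 0, 0, 1.98, 3.42, 2.2, 0.9, 0.96 → Σ = 9.46
T = 9.46 / 3.02 = 3.13245… → 3.132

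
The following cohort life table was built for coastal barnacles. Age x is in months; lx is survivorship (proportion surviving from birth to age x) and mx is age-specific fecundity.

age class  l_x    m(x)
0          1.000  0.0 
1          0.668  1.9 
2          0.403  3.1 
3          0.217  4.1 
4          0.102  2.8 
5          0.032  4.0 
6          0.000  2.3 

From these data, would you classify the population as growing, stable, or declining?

growing

R0 = Σ lx·mx = 0 + 1.2692 + 1.2493 + 0.8897 + 0.2856 + 0.128 + 0 = 3.8218
R0 > 1, so the population is growing.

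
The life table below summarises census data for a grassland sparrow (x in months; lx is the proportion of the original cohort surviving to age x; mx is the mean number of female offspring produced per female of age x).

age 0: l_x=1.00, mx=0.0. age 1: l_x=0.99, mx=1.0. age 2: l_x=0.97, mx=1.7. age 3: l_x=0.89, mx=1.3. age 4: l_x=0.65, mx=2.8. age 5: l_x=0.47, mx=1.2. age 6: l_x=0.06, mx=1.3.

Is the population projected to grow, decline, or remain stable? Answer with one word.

growing

R0 = Σ lx·mx = 0 + 0.99 + 1.649 + 1.157 + 1.82 + 0.564 + 0.078 = 6.258
R0 > 1, so the population is growing.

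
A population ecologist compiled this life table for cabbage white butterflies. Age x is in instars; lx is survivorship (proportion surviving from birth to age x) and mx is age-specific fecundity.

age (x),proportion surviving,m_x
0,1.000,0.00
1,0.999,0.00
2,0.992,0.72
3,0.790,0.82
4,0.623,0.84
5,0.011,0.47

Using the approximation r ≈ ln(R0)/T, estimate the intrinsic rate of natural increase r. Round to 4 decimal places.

R0 = Σ lx·mx = 0 + 0 + 0.71424 + 0.6478 + 0.52332 + 0.00517 = 1.89053
Σ x·lx·mx = 5.49101; T = 5.49101/1.89053 = 2.90448…
r ≈ ln(R0)/T = ln(1.89053)/2.90448… = 0.219267… → 0.2193

0.2193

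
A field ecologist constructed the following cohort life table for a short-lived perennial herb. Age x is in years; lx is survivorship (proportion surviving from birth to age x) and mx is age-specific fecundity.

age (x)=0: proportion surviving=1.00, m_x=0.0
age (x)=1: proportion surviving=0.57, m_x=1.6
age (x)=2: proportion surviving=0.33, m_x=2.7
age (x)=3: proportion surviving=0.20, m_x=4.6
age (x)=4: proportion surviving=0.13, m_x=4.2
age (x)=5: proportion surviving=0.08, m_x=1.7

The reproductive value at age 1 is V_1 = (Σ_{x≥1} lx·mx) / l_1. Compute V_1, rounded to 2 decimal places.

lx·mx for x ≥ 1: 0.912, 0.891, 0.92, 0.546, 0.136 → sum = 3.405
V_1 = 3.405 / l_1 = 3.405 / 0.57 = 5.973684… → 5.97

5.97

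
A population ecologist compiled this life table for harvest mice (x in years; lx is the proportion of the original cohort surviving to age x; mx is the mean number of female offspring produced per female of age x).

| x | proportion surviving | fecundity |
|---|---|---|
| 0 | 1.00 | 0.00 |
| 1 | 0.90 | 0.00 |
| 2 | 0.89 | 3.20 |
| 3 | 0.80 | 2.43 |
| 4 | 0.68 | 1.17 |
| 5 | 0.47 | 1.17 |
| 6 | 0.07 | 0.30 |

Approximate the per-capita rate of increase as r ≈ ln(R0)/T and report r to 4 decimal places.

R0 = Σ lx·mx = 0 + 0 + 2.848 + 1.944 + 0.7956 + 0.5499 + 0.021 = 6.1585
Σ x·lx·mx = 17.5859; T = 17.5859/6.1585 = 2.85555…
r ≈ ln(R0)/T = ln(6.1585)/2.85555… = 0.636597… → 0.6366

0.6366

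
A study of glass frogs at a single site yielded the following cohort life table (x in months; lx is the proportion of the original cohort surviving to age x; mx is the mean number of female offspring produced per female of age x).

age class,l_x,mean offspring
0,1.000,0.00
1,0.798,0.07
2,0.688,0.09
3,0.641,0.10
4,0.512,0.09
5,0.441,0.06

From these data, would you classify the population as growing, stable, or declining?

declining

R0 = Σ lx·mx = 0 + 0.05586 + 0.06192 + 0.0641 + 0.04608 + 0.02646 = 0.25442
R0 < 1, so the population is declining.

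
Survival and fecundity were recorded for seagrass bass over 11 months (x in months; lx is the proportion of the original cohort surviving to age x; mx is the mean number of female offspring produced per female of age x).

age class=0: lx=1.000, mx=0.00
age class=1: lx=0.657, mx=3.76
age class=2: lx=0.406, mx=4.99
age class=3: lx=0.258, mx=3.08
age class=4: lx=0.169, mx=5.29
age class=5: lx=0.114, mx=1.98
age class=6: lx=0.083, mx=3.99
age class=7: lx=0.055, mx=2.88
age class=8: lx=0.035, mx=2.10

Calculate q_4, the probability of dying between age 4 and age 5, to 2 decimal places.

q_4 = (l_4 − l_5) / l_4 = (0.169 − 0.114) / 0.169
     = 0.055 / 0.169 = 0.325444… → 0.33

0.33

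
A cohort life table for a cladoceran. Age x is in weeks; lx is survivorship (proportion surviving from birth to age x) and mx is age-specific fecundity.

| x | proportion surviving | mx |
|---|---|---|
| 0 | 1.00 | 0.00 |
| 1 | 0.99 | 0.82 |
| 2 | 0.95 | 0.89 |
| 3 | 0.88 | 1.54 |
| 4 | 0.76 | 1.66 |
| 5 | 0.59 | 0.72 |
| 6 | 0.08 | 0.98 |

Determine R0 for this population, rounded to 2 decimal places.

lx·mx by age: 0, 0.8118, 0.8455, 1.3552, 1.2616, 0.4248, 0.0784
R0 = Σ lx·mx = 4.7773 → 4.78

4.78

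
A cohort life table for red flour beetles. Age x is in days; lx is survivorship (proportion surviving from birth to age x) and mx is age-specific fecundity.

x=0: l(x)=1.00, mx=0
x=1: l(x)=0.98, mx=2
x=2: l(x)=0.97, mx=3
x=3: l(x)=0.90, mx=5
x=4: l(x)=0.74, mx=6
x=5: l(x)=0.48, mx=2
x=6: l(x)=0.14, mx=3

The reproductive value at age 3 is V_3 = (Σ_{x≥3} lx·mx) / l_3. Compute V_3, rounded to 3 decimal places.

11.467

lx·mx for x ≥ 3: 4.5, 4.44, 0.96, 0.42 → sum = 10.32
V_3 = 10.32 / l_3 = 10.32 / 0.9 = 11.466667… → 11.467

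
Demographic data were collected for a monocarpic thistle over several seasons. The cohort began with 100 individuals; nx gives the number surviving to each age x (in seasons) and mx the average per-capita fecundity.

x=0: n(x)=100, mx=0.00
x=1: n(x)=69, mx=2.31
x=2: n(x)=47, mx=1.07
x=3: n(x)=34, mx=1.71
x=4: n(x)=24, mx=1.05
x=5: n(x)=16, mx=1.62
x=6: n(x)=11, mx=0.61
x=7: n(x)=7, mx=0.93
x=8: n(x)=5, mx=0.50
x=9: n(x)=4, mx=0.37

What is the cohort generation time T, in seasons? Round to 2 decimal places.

2.33

lx = nx/n0 = nx/100: 1, 0.69, 0.47, 0.34, 0.24, 0.16, 0.11, 0.07, 0.05, 0.04
lx·mx: 0, 1.5939, 0.5029, 0.5814, 0.252, 0.2592, 0.0671, 0.0651, 0.025, 0.0148 → R0 = 3.3614
x·lx·mx: 0, 1.5939, 1.0058, 1.7442, 1.008, 1.296, 0.4026, 0.4557, 0.2, 0.1332 → Σ = 7.8394
T = 7.8394 / 3.3614 = 2.332183… → 2.33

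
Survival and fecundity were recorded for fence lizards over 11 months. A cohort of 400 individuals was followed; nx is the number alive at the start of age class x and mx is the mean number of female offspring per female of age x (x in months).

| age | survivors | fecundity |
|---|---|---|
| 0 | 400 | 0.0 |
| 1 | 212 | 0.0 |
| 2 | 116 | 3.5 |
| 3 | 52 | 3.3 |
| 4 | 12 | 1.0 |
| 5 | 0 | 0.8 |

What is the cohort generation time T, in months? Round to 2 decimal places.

2.33

lx = nx/n0 = nx/400: 1, 0.53, 0.29, 0.13, 0.03, 0
lx·mx: 0, 0, 1.015, 0.429, 0.03, 0 → R0 = 1.474
x·lx·mx: 0, 0, 2.03, 1.287, 0.12, 0 → Σ = 3.437
T = 3.437 / 1.474 = 2.33175… → 2.33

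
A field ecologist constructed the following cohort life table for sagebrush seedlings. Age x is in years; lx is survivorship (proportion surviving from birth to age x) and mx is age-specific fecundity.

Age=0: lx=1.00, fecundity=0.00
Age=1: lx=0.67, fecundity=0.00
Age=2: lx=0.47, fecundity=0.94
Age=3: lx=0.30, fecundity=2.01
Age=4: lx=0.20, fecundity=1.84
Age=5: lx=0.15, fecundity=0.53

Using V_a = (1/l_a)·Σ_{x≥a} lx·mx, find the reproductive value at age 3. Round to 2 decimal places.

3.50

lx·mx for x ≥ 3: 0.603, 0.368, 0.0795 → sum = 1.0505
V_3 = 1.0505 / l_3 = 1.0505 / 0.3 = 3.501667… → 3.50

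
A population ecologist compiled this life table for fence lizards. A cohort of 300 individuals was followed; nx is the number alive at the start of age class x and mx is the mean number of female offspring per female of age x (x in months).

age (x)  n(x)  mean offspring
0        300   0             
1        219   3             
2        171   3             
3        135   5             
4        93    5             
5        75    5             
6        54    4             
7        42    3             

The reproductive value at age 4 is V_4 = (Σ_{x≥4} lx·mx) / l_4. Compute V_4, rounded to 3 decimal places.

lx = nx/n0 = nx/300: 1, 0.73, 0.57, 0.45, 0.31, 0.25, 0.18, 0.14
lx·mx for x ≥ 4: 1.55, 1.25, 0.72, 0.42 → sum = 3.94
V_4 = 3.94 / l_4 = 3.94 / 0.31 = 12.709677… → 12.710

12.710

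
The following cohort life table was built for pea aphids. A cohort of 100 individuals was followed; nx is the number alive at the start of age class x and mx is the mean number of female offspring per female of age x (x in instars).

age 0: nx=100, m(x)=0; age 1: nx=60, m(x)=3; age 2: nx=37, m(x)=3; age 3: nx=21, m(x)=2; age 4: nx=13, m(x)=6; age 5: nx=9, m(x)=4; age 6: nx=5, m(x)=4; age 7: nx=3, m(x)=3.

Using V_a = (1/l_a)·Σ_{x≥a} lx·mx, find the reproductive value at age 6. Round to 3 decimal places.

lx = nx/n0 = nx/100: 1, 0.6, 0.37, 0.21, 0.13, 0.09, 0.05, 0.03
lx·mx for x ≥ 6: 0.2, 0.09 → sum = 0.29
V_6 = 0.29 / l_6 = 0.29 / 0.05 = 5.8 → 5.800

5.800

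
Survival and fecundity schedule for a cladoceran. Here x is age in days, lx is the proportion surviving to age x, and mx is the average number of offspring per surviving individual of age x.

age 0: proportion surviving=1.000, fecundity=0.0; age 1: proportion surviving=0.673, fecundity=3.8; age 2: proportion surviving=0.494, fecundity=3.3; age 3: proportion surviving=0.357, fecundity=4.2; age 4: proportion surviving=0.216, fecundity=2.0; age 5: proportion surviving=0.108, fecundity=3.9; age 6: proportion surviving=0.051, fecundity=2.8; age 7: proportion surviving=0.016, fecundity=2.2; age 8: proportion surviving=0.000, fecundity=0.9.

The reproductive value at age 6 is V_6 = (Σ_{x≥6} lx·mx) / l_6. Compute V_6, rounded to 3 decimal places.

lx·mx for x ≥ 6: 0.1428, 0.0352, 0 → sum = 0.178
V_6 = 0.178 / l_6 = 0.178 / 0.051 = 3.490196… → 3.490

3.490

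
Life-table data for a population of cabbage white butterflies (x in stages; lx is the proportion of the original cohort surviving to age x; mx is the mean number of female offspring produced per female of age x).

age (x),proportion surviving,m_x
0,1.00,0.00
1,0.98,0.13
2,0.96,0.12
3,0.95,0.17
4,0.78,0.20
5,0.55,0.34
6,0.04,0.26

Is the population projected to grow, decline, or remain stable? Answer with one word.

declining

R0 = Σ lx·mx = 0 + 0.1274 + 0.1152 + 0.1615 + 0.156 + 0.187 + 0.0104 = 0.7575
R0 < 1, so the population is declining.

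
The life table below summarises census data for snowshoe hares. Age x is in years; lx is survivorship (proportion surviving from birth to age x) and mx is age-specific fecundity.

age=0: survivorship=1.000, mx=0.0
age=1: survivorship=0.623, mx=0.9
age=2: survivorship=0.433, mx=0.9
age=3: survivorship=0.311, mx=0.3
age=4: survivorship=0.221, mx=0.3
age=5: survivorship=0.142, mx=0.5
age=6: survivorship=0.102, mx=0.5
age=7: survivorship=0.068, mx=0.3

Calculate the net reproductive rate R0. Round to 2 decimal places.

1.25

lx·mx by age: 0, 0.5607, 0.3897, 0.0933, 0.0663, 0.071, 0.051, 0.0204
R0 = Σ lx·mx = 1.2524 → 1.25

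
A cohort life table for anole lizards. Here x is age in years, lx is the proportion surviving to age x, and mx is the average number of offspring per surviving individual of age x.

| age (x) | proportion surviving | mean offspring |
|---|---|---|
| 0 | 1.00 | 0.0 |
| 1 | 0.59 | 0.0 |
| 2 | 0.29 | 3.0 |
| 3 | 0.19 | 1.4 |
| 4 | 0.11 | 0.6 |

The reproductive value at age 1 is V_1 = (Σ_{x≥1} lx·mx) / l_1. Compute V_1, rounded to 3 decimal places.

lx·mx for x ≥ 1: 0, 0.87, 0.266, 0.066 → sum = 1.202
V_1 = 1.202 / l_1 = 1.202 / 0.59 = 2.037288… → 2.037

2.037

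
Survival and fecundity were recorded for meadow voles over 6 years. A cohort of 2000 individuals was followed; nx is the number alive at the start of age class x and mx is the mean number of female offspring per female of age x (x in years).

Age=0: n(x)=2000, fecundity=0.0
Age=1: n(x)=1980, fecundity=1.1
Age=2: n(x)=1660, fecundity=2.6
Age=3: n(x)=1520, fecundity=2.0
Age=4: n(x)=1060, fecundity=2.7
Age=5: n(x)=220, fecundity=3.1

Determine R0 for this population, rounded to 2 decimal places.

lx = nx/n0 = nx/2000: 1, 0.99, 0.83, 0.76, 0.53, 0.11
lx·mx by age: 0, 1.089, 2.158, 1.52, 1.431, 0.341
R0 = Σ lx·mx = 6.539 → 6.54

6.54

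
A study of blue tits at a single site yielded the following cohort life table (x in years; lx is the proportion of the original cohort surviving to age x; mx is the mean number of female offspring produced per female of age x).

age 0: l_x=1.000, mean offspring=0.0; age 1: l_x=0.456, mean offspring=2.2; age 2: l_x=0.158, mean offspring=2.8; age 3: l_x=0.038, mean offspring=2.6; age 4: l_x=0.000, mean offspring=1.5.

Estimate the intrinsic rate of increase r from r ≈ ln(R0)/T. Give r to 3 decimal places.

0.307

R0 = Σ lx·mx = 0 + 1.0032 + 0.4424 + 0.0988 + 0 = 1.5444
Σ x·lx·mx = 2.1844; T = 2.1844/1.5444 = 1.4144…
r ≈ ln(R0)/T = ln(1.5444)/1.4144… = 0.30729… → 0.307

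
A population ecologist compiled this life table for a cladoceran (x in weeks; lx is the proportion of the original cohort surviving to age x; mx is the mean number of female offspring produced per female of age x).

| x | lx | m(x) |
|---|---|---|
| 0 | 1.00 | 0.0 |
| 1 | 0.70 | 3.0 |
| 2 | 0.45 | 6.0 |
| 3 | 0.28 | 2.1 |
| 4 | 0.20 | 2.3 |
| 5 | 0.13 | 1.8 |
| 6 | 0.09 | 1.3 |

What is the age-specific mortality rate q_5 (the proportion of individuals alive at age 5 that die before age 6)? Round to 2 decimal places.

q_5 = (l_5 − l_6) / l_5 = (0.13 − 0.09) / 0.13
     = 0.04 / 0.13 = 0.307692… → 0.31

0.31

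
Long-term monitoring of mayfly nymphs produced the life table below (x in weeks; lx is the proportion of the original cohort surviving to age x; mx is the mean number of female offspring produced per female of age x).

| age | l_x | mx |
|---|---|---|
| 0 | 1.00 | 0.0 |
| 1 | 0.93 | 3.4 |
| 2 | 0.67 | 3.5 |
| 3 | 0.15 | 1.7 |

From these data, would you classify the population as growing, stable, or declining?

R0 = Σ lx·mx = 0 + 3.162 + 2.345 + 0.255 = 5.762
R0 > 1, so the population is growing.

growing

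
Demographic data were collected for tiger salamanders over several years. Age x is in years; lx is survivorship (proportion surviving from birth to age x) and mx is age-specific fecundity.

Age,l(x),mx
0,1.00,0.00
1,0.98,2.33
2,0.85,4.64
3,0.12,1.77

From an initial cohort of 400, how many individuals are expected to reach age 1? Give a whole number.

392

Expected survivors = N0 · l_1 = 400 × 0.98 = 392 → 392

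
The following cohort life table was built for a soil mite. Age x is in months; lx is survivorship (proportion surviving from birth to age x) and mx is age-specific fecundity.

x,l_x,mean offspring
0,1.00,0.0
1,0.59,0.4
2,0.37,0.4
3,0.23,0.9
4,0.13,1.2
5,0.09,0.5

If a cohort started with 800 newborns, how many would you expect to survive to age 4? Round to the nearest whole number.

Expected survivors = N0 · l_4 = 800 × 0.13 = 104 → 104

104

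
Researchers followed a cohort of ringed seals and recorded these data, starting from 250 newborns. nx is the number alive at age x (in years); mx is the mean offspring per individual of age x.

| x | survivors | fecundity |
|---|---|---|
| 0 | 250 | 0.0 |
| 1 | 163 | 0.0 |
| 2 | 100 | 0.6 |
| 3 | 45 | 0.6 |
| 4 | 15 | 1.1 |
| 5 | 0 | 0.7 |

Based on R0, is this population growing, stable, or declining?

declining

lx = nx/n0 = nx/250: 1, 0.652, 0.4, 0.18, 0.06, 0
R0 = Σ lx·mx = 0 + 0 + 0.24 + 0.108 + 0.066 + 0 = 0.414
R0 < 1, so the population is declining.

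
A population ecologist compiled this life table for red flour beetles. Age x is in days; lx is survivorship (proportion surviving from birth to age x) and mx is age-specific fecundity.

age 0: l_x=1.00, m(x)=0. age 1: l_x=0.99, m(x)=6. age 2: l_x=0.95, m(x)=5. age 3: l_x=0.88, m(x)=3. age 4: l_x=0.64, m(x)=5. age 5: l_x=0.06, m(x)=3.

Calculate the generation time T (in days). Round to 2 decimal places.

2.22

lx·mx: 0, 5.94, 4.75, 2.64, 3.2, 0.18 → R0 = 16.71
x·lx·mx: 0, 5.94, 9.5, 7.92, 12.8, 0.9 → Σ = 37.06
T = 37.06 / 16.71 = 2.217834… → 2.22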